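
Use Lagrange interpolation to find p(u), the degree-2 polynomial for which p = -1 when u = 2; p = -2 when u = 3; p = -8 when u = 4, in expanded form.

Build the Lagrange basis polynomials:
L_0(u) = (u - 3)(u - 4) / [2] = (1/2)u^2 - (7/2)u + 6
L_1(u) = (u - 2)(u - 4) / [-1] = -u^2 + 6u - 8
L_2(u) = (u - 2)(u - 3) / [2] = (1/2)u^2 - (5/2)u + 3
p(u) = (-1)·L_0 + (-2)·L_1 + (-8)·L_2
  (-1)·L_0(u) = -(1/2)u^2 + (7/2)u - 6
  (-2)·L_1(u) = 2u^2 - 12u + 16
  (-8)·L_2(u) = -4u^2 + 20u - 24
Adding term by term: -(5/2)u^2 + (23/2)u - 14

p(u) = -(5/2)u^2 + (23/2)u - 14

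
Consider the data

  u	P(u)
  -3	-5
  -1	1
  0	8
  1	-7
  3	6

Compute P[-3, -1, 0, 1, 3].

P[-3,-1] = (1 - (-5)) / (-1 - (-3)) = 3
P[-1,0] = (8 - 1) / (0 - (-1)) = 7
P[0,1] = (-7 - 8) / (1 - 0) = -15
P[1,3] = (6 - (-7)) / (3 - 1) = 13/2
P[-3,-1,0] = (7 - 3) / (0 - (-3)) = 4/3
P[-1,0,1] = (-15 - 7) / (1 - (-1)) = -11
P[0,1,3] = (13/2 - (-15)) / (3 - 0) = 43/6
P[-3,-1,0,1] = (-11 - 4/3) / (1 - (-3)) = -37/12
P[-1,0,1,3] = (43/6 - (-11)) / (3 - (-1)) = 109/24
P[-3,-1,0,1,3] = (109/24 - (-37/12)) / (3 - (-3)) = 61/48

61/48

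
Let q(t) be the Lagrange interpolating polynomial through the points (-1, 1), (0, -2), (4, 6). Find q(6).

L_0(6) = (6)·(2)/[(-1)·(-5)] = 12/5
L_1(6) = (7)·(2)/[(1)·(-4)] = -7/2
L_2(6) = (7)·(6)/[(5)·(4)] = 21/10
Sum: 1·(12/5) + (-2)·(-7/2) + 6·(21/10) = 22

22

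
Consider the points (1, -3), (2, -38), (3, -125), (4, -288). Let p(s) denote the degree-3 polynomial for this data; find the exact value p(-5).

459

Evaluate each Lagrange basis at s = -5:
L_0(-5) = (-7)·(-8)·(-9)/[(-1)·(-2)·(-3)] = 84
L_1(-5) = (-6)·(-8)·(-9)/[(1)·(-1)·(-2)] = -216
L_2(-5) = (-6)·(-7)·(-9)/[(2)·(1)·(-1)] = 189
L_3(-5) = (-6)·(-7)·(-8)/[(3)·(2)·(1)] = -56
Sum: (-3)·(84) + (-38)·(-216) + (-125)·(189) + (-288)·(-56) = 459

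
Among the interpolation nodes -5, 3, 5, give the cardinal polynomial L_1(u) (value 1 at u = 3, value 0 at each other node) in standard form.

L_1(u) = (u + 5)(u - 5) / [(8)·(-2)]
       = (u^2 - 25) / (-16)

L_1(u) = -(1/16)u^2 + 25/16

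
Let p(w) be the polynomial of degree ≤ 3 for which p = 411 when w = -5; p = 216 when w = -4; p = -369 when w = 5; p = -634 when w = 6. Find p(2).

-30

Evaluate each Lagrange basis at w = 2:
L_0(2) = (6)·(-3)·(-4)/[(-1)·(-10)·(-11)] = -36/55
L_1(2) = (7)·(-3)·(-4)/[(1)·(-9)·(-10)] = 14/15
L_2(2) = (7)·(6)·(-4)/[(10)·(9)·(-1)] = 28/15
L_3(2) = (7)·(6)·(-3)/[(11)·(10)·(1)] = -63/55
Sum: 411·(-36/55) + 216·(14/15) + (-369)·(28/15) + (-634)·(-63/55) = -30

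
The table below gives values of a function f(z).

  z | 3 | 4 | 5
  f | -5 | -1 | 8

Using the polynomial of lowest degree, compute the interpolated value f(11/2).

115/8

Evaluate each Lagrange basis at z = 11/2:
L_0(11/2) = (3/2)·(1/2)/[(-1)·(-2)] = 3/8
L_1(11/2) = (5/2)·(1/2)/[(1)·(-1)] = -5/4
L_2(11/2) = (5/2)·(3/2)/[(2)·(1)] = 15/8
Sum: (-5)·(3/8) + (-1)·(-5/4) + 8·(15/8) = 115/8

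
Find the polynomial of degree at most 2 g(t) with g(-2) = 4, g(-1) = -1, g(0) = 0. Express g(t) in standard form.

g(t) = 3t^2 + 4t

Build the Lagrange basis polynomials:
L_0(t) = (t + 1)t / [2] = (1/2)t^2 + (1/2)t
L_1(t) = (t + 2)t / [-1] = -t^2 - 2t
L_2(t) = (t + 2)(t + 1) / [2] = (1/2)t^2 + (3/2)t + 1
g(t) = 4·L_0 + (-1)·L_1 + 0·L_2
  4·L_0(t) = 2t^2 + 2t
  (-1)·L_1(t) = t^2 + 2t
  0·L_2(t) = 0
Adding term by term: 3t^2 + 4t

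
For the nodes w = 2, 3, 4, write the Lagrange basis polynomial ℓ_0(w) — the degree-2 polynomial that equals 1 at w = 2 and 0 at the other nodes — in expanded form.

ℓ_0(w) = (1/2)w^2 - (7/2)w + 6

ℓ_0(w) = (w - 3)(w - 4) / [(-1)·(-2)]
       = (w^2 - 7w + 12) / (2)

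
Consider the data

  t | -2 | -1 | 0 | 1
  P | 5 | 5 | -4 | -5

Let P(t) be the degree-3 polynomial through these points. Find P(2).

19

L_0(2) = (3)·(2)·(1)/[(-1)·(-2)·(-3)] = -1
L_1(2) = (4)·(2)·(1)/[(1)·(-1)·(-2)] = 4
L_2(2) = (4)·(3)·(1)/[(2)·(1)·(-1)] = -6
L_3(2) = (4)·(3)·(2)/[(3)·(2)·(1)] = 4
Sum: 5·(-1) + 5·(4) + (-4)·(-6) + (-5)·(4) = 19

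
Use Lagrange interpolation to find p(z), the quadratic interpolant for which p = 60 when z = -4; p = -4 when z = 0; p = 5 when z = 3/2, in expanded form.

L_0(z) = z(z - 3/2) / [22] = (1/22)z^2 - (3/44)z
L_1(z) = (z + 4)(z - 3/2) / [-6] = -(1/6)z^2 - (5/12)z + 1
L_2(z) = (z + 4)z / [33/4] = (4/33)z^2 + (16/33)z
p(z) = 60·L_0 + (-4)·L_1 + 5·L_2
  60·L_0(z) = (30/11)z^2 - (45/11)z
  (-4)·L_1(z) = (2/3)z^2 + (5/3)z - 4
  5·L_2(z) = (20/33)z^2 + (80/33)z
Adding term by term: 4z^2 - 4

p(z) = 4z^2 - 4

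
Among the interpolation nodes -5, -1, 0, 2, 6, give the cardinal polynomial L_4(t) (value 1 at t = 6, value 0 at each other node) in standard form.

L_4(t) = (1/1848)t^4 + (1/462)t^3 - (1/264)t^2 - (5/924)t

L_4(t) = (t + 5)(t + 1)t(t - 2) / [(11)·(7)·(6)·(4)]
       = (t^4 + 4t^3 - 7t^2 - 10t) / (1848)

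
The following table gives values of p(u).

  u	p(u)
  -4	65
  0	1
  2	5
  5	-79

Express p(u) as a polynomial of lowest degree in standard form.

Build the Lagrange basis polynomials:
L_0(u) = u(u - 2)(u - 5) / [-216] = -(1/216)u^3 + (7/216)u^2 - (5/108)u
L_1(u) = (u + 4)(u - 2)(u - 5) / [40] = (1/40)u^3 - (3/40)u^2 - (9/20)u + 1
L_2(u) = (u + 4)u(u - 5) / [-36] = -(1/36)u^3 + (1/36)u^2 + (5/9)u
L_3(u) = (u + 4)u(u - 2) / [135] = (1/135)u^3 + (2/135)u^2 - (8/135)u
p(u) = 65·L_0 + 1·L_1 + 5·L_2 + (-79)·L_3
  65·L_0(u) = -(65/216)u^3 + (455/216)u^2 - (325/108)u
  1·L_1(u) = (1/40)u^3 - (3/40)u^2 - (9/20)u + 1
  5·L_2(u) = -(5/36)u^3 + (5/36)u^2 + (25/9)u
  (-79)·L_3(u) = -(79/135)u^3 - (158/135)u^2 + (632/135)u
Adding term by term: -u^3 + u^2 + 4u + 1

p(u) = -u^3 + u^2 + 4u + 1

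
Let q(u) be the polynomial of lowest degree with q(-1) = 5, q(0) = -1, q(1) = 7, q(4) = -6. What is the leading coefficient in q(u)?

-121/60

The leading coefficient equals the top divided difference q[-1,0,1,4].
q[-1,0] = (-1 - 5) / (0 - (-1)) = -6
q[0,1] = (7 - (-1)) / (1 - 0) = 8
q[1,4] = (-6 - 7) / (4 - 1) = -13/3
q[-1,0,1] = (8 - (-6)) / (1 - (-1)) = 7
q[0,1,4] = (-13/3 - 8) / (4 - 0) = -37/12
q[-1,0,1,4] = (-37/12 - 7) / (4 - (-1)) = -121/60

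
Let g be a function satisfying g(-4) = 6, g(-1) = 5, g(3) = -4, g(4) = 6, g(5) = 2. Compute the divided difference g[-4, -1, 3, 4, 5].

g[-4,-1] = (5 - 6) / (-1 - (-4)) = -1/3
g[-1,3] = (-4 - 5) / (3 - (-1)) = -9/4
g[3,4] = (6 - (-4)) / (4 - 3) = 10
g[4,5] = (2 - 6) / (5 - 4) = -4
g[-4,-1,3] = (-9/4 - (-1/3)) / (3 - (-4)) = -23/84
g[-1,3,4] = (10 - (-9/4)) / (4 - (-1)) = 49/20
g[3,4,5] = (-4 - 10) / (5 - 3) = -7
g[-4,-1,3,4] = (49/20 - (-23/84)) / (4 - (-4)) = 143/420
g[-1,3,4,5] = (-7 - 49/20) / (5 - (-1)) = -63/40
g[-4,-1,3,4,5] = (-63/40 - 143/420) / (5 - (-4)) = -1609/7560

-1609/7560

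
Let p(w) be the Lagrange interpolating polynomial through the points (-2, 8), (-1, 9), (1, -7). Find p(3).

L_0(3) = (4)·(2)/[(-1)·(-3)] = 8/3
L_1(3) = (5)·(2)/[(1)·(-2)] = -5
L_2(3) = (5)·(4)/[(3)·(2)] = 10/3
Sum: 8·(8/3) + 9·(-5) + (-7)·(10/3) = -47

-47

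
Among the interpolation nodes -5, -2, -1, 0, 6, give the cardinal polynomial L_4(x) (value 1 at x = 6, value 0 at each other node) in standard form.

L_4(x) = (x + 5)(x + 2)(x + 1)x / [(11)·(8)·(7)·(6)]
       = (x^4 + 8x^3 + 17x^2 + 10x) / (3696)

L_4(x) = (1/3696)x^4 + (1/462)x^3 + (17/3696)x^2 + (5/1848)x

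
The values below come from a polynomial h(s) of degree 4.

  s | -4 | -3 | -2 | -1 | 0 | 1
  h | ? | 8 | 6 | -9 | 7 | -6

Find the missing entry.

The 5 known values determine h uniquely (degree ≤ 4).
Evaluate each Lagrange basis at s = -4:
L_0(-4) = (-2)·(-3)·(-4)·(-5)/[(-1)·(-2)·(-3)·(-4)] = 5
L_1(-4) = (-1)·(-3)·(-4)·(-5)/[(1)·(-1)·(-2)·(-3)] = -10
L_2(-4) = (-1)·(-2)·(-4)·(-5)/[(2)·(1)·(-1)·(-2)] = 10
L_3(-4) = (-1)·(-2)·(-3)·(-5)/[(3)·(2)·(1)·(-1)] = -5
L_4(-4) = (-1)·(-2)·(-3)·(-4)/[(4)·(3)·(2)·(1)] = 1
Sum: 8·(5) + 6·(-10) + (-9)·(10) + 7·(-5) + (-6)·(1) = -151

-151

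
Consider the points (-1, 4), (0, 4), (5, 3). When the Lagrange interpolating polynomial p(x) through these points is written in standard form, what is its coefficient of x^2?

The leading coefficient equals the top divided difference p[-1,0,5].
p[-1,0] = (4 - 4) / (0 - (-1)) = 0
p[0,5] = (3 - 4) / (5 - 0) = -1/5
p[-1,0,5] = (-1/5 - 0) / (5 - (-1)) = -1/30

-1/30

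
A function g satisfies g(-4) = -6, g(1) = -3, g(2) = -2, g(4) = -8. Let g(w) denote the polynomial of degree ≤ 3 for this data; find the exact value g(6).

L_0(6) = (5)·(4)·(2)/[(-5)·(-6)·(-8)] = -1/6
L_1(6) = (10)·(4)·(2)/[(5)·(-1)·(-3)] = 16/3
L_2(6) = (10)·(5)·(2)/[(6)·(1)·(-2)] = -25/3
L_3(6) = (10)·(5)·(4)/[(8)·(3)·(2)] = 25/6
Sum: (-6)·(-1/6) + (-3)·(16/3) + (-2)·(-25/3) + (-8)·(25/6) = -95/3

-95/3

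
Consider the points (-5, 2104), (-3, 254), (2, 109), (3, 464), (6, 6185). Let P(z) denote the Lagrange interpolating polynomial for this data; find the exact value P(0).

L_0(0) = (3)·(-2)·(-3)·(-6)/[(-2)·(-7)·(-8)·(-11)] = -27/308
L_1(0) = (5)·(-2)·(-3)·(-6)/[(2)·(-5)·(-6)·(-9)] = 1/3
L_2(0) = (5)·(3)·(-3)·(-6)/[(7)·(5)·(-1)·(-4)] = 27/14
L_3(0) = (5)·(3)·(-2)·(-6)/[(8)·(6)·(1)·(-3)] = -5/4
L_4(0) = (5)·(3)·(-2)·(-3)/[(11)·(9)·(4)·(3)] = 5/66
Sum: 2104·(-27/308) + 254·(1/3) + 109·(27/14) + 464·(-5/4) + 6185·(5/66) = -1

-1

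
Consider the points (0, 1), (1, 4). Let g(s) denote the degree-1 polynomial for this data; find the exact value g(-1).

-2

L_0(-1) = (-2)/[(-1)] = 2
L_1(-1) = (-1)/[(1)] = -1
Sum: 1·(2) + 4·(-1) = -2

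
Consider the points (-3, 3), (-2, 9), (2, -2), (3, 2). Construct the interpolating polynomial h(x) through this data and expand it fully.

Build the Lagrange basis polynomials:
L_0(x) = (x + 2)(x - 2)(x - 3) / [-30] = -(1/30)x^3 + (1/10)x^2 + (2/15)x - 2/5
L_1(x) = (x + 3)(x - 2)(x - 3) / [20] = (1/20)x^3 - (1/10)x^2 - (9/20)x + 9/10
L_2(x) = (x + 3)(x + 2)(x - 3) / [-20] = -(1/20)x^3 - (1/10)x^2 + (9/20)x + 9/10
L_3(x) = (x + 3)(x + 2)(x - 2) / [30] = (1/30)x^3 + (1/10)x^2 - (2/15)x - 2/5
h(x) = 3·L_0 + 9·L_1 + (-2)·L_2 + 2·L_3
  3·L_0(x) = -(1/10)x^3 + (3/10)x^2 + (2/5)x - 6/5
  9·L_1(x) = (9/20)x^3 - (9/10)x^2 - (81/20)x + 81/10
  (-2)·L_2(x) = (1/10)x^3 + (1/5)x^2 - (9/10)x - 9/5
  2·L_3(x) = (1/15)x^3 + (1/5)x^2 - (4/15)x - 4/5
Adding term by term: (31/60)x^3 - (1/5)x^2 - (289/60)x + 43/10

h(x) = (31/60)x^3 - (1/5)x^2 - (289/60)x + 43/10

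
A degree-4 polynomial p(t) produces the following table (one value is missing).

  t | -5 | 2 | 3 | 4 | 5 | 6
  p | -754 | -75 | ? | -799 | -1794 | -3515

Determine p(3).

-290

The 5 known values determine p uniquely (degree ≤ 4).
L_0(3) = (1)·(-1)·(-2)·(-3)/[(-7)·(-9)·(-10)·(-11)] = -1/1155
L_1(3) = (8)·(-1)·(-2)·(-3)/[(7)·(-2)·(-3)·(-4)] = 2/7
L_2(3) = (8)·(1)·(-2)·(-3)/[(9)·(2)·(-1)·(-2)] = 4/3
L_3(3) = (8)·(1)·(-1)·(-3)/[(10)·(3)·(1)·(-1)] = -4/5
L_4(3) = (8)·(1)·(-1)·(-2)/[(11)·(4)·(2)·(1)] = 2/11
Sum: (-754)·(-1/1155) + (-75)·(2/7) + (-799)·(4/3) + (-1794)·(-4/5) + (-3515)·(2/11) = -290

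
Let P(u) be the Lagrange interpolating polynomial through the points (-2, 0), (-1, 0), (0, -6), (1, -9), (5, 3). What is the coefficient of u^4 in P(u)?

The leading coefficient equals the top divided difference P[-2,-1,0,1,5].
P[-2,-1] = (0 - 0) / (-1 - (-2)) = 0
P[-1,0] = (-6 - 0) / (0 - (-1)) = -6
P[0,1] = (-9 - (-6)) / (1 - 0) = -3
P[1,5] = (3 - (-9)) / (5 - 1) = 3
P[-2,-1,0] = (-6 - 0) / (0 - (-2)) = -3
P[-1,0,1] = (-3 - (-6)) / (1 - (-1)) = 3/2
P[0,1,5] = (3 - (-3)) / (5 - 0) = 6/5
P[-2,-1,0,1] = (3/2 - (-3)) / (1 - (-2)) = 3/2
P[-1,0,1,5] = (6/5 - 3/2) / (5 - (-1)) = -1/20
P[-2,-1,0,1,5] = (-1/20 - 3/2) / (5 - (-2)) = -31/140

-31/140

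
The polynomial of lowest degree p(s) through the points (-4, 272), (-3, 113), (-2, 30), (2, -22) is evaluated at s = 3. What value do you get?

L_0(3) = (6)·(5)·(1)/[(-1)·(-2)·(-6)] = -5/2
L_1(3) = (7)·(5)·(1)/[(1)·(-1)·(-5)] = 7
L_2(3) = (7)·(6)·(1)/[(2)·(1)·(-4)] = -21/4
L_3(3) = (7)·(6)·(5)/[(6)·(5)·(4)] = 7/4
Sum: 272·(-5/2) + 113·(7) + 30·(-21/4) + (-22)·(7/4) = -85

-85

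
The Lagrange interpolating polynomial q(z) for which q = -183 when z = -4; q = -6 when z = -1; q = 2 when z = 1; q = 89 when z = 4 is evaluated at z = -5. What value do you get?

L_0(-5) = (-4)·(-6)·(-9)/[(-3)·(-5)·(-8)] = 9/5
L_1(-5) = (-1)·(-6)·(-9)/[(3)·(-2)·(-5)] = -9/5
L_2(-5) = (-1)·(-4)·(-9)/[(5)·(2)·(-3)] = 6/5
L_3(-5) = (-1)·(-4)·(-6)/[(8)·(5)·(3)] = -1/5
Sum: (-183)·(9/5) + (-6)·(-9/5) + 2·(6/5) + 89·(-1/5) = -334

-334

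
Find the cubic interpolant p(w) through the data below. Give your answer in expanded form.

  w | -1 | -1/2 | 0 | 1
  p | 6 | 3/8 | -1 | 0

L_0(w) = (w + 1/2)w(w - 1) / [-1] = -w^3 + (1/2)w^2 + (1/2)w
L_1(w) = (w + 1)w(w - 1) / [3/8] = (8/3)w^3 - (8/3)w
L_2(w) = (w + 1)(w + 1/2)(w - 1) / [-1/2] = -2w^3 - w^2 + 2w + 1
L_3(w) = (w + 1)(w + 1/2)w / [3] = (1/3)w^3 + (1/2)w^2 + (1/6)w
p(w) = 6·L_0 + (3/8)·L_1 + (-1)·L_2 + 0·L_3
  6·L_0(w) = -6w^3 + 3w^2 + 3w
  (3/8)·L_1(w) = w^3 - w
  (-1)·L_2(w) = 2w^3 + w^2 - 2w - 1
  0·L_3(w) = 0
Adding term by term: -3w^3 + 4w^2 - 1

p(w) = -3w^3 + 4w^2 - 1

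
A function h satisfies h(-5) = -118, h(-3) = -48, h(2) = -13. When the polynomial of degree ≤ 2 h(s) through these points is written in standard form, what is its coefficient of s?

Build the Lagrange basis polynomials:
L_0(s) = (s + 3)(s - 2) / [14] = (1/14)s^2 + (1/14)s - 3/7
L_1(s) = (s + 5)(s - 2) / [-10] = -(1/10)s^2 - (3/10)s + 1
L_2(s) = (s + 5)(s + 3) / [35] = (1/35)s^2 + (8/35)s + 3/7
h(s) = (-118)·L_0 + (-48)·L_1 + (-13)·L_2
Only the coefficient of s is needed; take it from each L_i and combine:
(-118)·(1/14) + (-48)·(-3/10) + (-13)·(8/35) = 3

3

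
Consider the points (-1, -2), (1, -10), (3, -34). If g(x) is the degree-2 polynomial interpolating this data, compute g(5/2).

-53/2

L_0(5/2) = (3/2)·(-1/2)/[(-2)·(-4)] = -3/32
L_1(5/2) = (7/2)·(-1/2)/[(2)·(-2)] = 7/16
L_2(5/2) = (7/2)·(3/2)/[(4)·(2)] = 21/32
Sum: (-2)·(-3/32) + (-10)·(7/16) + (-34)·(21/32) = -53/2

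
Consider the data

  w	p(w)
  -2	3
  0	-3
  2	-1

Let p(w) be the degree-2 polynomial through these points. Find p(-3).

9

Evaluate each Lagrange basis at w = -3:
L_0(-3) = (-3)·(-5)/[(-2)·(-4)] = 15/8
L_1(-3) = (-1)·(-5)/[(2)·(-2)] = -5/4
L_2(-3) = (-1)·(-3)/[(4)·(2)] = 3/8
Sum: 3·(15/8) + (-3)·(-5/4) + (-1)·(3/8) = 9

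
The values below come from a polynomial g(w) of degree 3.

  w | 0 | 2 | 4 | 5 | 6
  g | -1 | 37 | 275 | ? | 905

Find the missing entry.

The 4 known values determine g uniquely (degree ≤ 3).
L_0(5) = (3)·(1)·(-1)/[(-2)·(-4)·(-6)] = 1/16
L_1(5) = (5)·(1)·(-1)/[(2)·(-2)·(-4)] = -5/16
L_2(5) = (5)·(3)·(-1)/[(4)·(2)·(-2)] = 15/16
L_3(5) = (5)·(3)·(1)/[(6)·(4)·(2)] = 5/16
Sum: (-1)·(1/16) + 37·(-5/16) + 275·(15/16) + 905·(5/16) = 529

529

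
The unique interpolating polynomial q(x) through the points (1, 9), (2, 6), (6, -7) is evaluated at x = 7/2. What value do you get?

L_0(7/2) = (3/2)·(-5/2)/[(-1)·(-5)] = -3/4
L_1(7/2) = (5/2)·(-5/2)/[(1)·(-4)] = 25/16
L_2(7/2) = (5/2)·(3/2)/[(5)·(4)] = 3/16
Sum: 9·(-3/4) + 6·(25/16) + (-7)·(3/16) = 21/16

21/16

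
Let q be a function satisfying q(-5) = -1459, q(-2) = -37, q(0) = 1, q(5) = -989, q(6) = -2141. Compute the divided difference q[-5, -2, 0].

q[-5,-2] = (-37 - (-1459)) / (-2 - (-5)) = 474
q[-2,0] = (1 - (-37)) / (0 - (-2)) = 19
q[-5,-2,0] = (19 - 474) / (0 - (-5)) = -91

-91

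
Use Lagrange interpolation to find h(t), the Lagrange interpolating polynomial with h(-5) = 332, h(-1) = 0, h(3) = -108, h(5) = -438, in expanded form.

h(t) = -3t^3 - 2t^2 - 2t - 3

Build the Lagrange basis polynomials:
L_0(t) = (t + 1)(t - 3)(t - 5) / [-320] = -(1/320)t^3 + (7/320)t^2 - (7/320)t - 3/64
L_1(t) = (t + 5)(t - 3)(t - 5) / [96] = (1/96)t^3 - (1/32)t^2 - (25/96)t + 25/32
L_2(t) = (t + 5)(t + 1)(t - 5) / [-64] = -(1/64)t^3 - (1/64)t^2 + (25/64)t + 25/64
L_3(t) = (t + 5)(t + 1)(t - 3) / [120] = (1/120)t^3 + (1/40)t^2 - (13/120)t - 1/8
h(t) = 332·L_0 + 0·L_1 + (-108)·L_2 + (-438)·L_3
  332·L_0(t) = -(83/80)t^3 + (581/80)t^2 - (581/80)t - 249/16
  0·L_1(t) = 0
  (-108)·L_2(t) = (27/16)t^3 + (27/16)t^2 - (675/16)t - 675/16
  (-438)·L_3(t) = -(73/20)t^3 - (219/20)t^2 + (949/20)t + 219/4
Adding term by term: -3t^3 - 2t^2 - 2t - 3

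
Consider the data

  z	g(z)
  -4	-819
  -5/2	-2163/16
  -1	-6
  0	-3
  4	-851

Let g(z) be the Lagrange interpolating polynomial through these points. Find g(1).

Evaluate each Lagrange basis at z = 1:
L_0(1) = (7/2)·(2)·(1)·(-3)/[(-3/2)·(-3)·(-4)·(-8)] = -7/48
L_1(1) = (5)·(2)·(1)·(-3)/[(3/2)·(-3/2)·(-5/2)·(-13/2)] = 32/39
L_2(1) = (5)·(7/2)·(1)·(-3)/[(3)·(3/2)·(-1)·(-5)] = -7/3
L_3(1) = (5)·(7/2)·(2)·(-3)/[(4)·(5/2)·(1)·(-4)] = 21/8
L_4(1) = (5)·(7/2)·(2)·(1)/[(8)·(13/2)·(5)·(4)] = 7/208
Sum: (-819)·(-7/48) + (-2163/16)·(32/39) + (-6)·(-7/3) + (-3)·(21/8) + (-851)·(7/208) = -14

-14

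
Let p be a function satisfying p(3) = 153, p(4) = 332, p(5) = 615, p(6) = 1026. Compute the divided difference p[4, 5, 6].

p[4,5] = (615 - 332) / (5 - 4) = 283
p[5,6] = (1026 - 615) / (6 - 5) = 411
p[4,5,6] = (411 - 283) / (6 - 4) = 64

64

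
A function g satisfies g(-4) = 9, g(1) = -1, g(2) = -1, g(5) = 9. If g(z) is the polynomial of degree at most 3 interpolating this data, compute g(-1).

Evaluate each Lagrange basis at z = -1:
L_0(-1) = (-2)·(-3)·(-6)/[(-5)·(-6)·(-9)] = 2/15
L_1(-1) = (3)·(-3)·(-6)/[(5)·(-1)·(-4)] = 27/10
L_2(-1) = (3)·(-2)·(-6)/[(6)·(1)·(-3)] = -2
L_3(-1) = (3)·(-2)·(-3)/[(9)·(4)·(3)] = 1/6
Sum: 9·(2/15) + (-1)·(27/10) + (-1)·(-2) + 9·(1/6) = 2

2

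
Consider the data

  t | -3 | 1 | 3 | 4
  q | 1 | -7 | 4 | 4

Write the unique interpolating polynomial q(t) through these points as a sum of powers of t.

L_0(t) = (t - 1)(t - 3)(t - 4) / [-168] = -(1/168)t^3 + (1/21)t^2 - (19/168)t + 1/14
L_1(t) = (t + 3)(t - 3)(t - 4) / [24] = (1/24)t^3 - (1/6)t^2 - (3/8)t + 3/2
L_2(t) = (t + 3)(t - 1)(t - 4) / [-12] = -(1/12)t^3 + (1/6)t^2 + (11/12)t - 1
L_3(t) = (t + 3)(t - 1)(t - 3) / [21] = (1/21)t^3 - (1/21)t^2 - (3/7)t + 3/7
q(t) = 1·L_0 + (-7)·L_1 + 4·L_2 + 4·L_3
  1·L_0(t) = -(1/168)t^3 + (1/21)t^2 - (19/168)t + 1/14
  (-7)·L_1(t) = -(7/24)t^3 + (7/6)t^2 + (21/8)t - 21/2
  4·L_2(t) = -(1/3)t^3 + (2/3)t^2 + (11/3)t - 4
  4·L_3(t) = (4/21)t^3 - (4/21)t^2 - (12/7)t + 12/7
Adding term by term: -(37/84)t^3 + (71/42)t^2 + (125/28)t - 89/7

q(t) = -(37/84)t^3 + (71/42)t^2 + (125/28)t - 89/7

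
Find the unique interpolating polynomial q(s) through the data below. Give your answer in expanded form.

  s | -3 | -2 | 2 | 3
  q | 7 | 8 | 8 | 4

q(s) = -(1/10)s^3 - (1/2)s^2 + (2/5)s + 10

Newton's divided differences:
q[-3,-2] = (8 - 7) / (-2 - (-3)) = 1
q[-2,2] = (8 - 8) / (2 - (-2)) = 0
q[2,3] = (4 - 8) / (3 - 2) = -4
q[-3,-2,2] = (0 - 1) / (2 - (-3)) = -1/5
q[-2,2,3] = (-4 - 0) / (3 - (-2)) = -4/5
q[-3,-2,2,3] = (-4/5 - (-1/5)) / (3 - (-3)) = -1/10
q(s) = 7 + 1·(s + 3) + (-1/5)·(s + 3)(s + 2) + (-1/10)·(s + 3)(s + 2)(s - 2)
Expanding: q(s) = -(1/10)s^3 - (1/2)s^2 + (2/5)s + 10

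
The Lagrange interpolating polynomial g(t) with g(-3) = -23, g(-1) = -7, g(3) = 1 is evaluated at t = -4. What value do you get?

Evaluate each Lagrange basis at t = -4:
L_0(-4) = (-3)·(-7)/[(-2)·(-6)] = 7/4
L_1(-4) = (-1)·(-7)/[(2)·(-4)] = -7/8
L_2(-4) = (-1)·(-3)/[(6)·(4)] = 1/8
Sum: (-23)·(7/4) + (-7)·(-7/8) + 1·(1/8) = -34

-34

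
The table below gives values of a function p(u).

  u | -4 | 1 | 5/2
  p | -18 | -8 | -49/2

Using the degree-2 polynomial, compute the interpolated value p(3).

Evaluate each Lagrange basis at u = 3:
L_0(3) = (2)·(1/2)/[(-5)·(-13/2)] = 2/65
L_1(3) = (7)·(1/2)/[(5)·(-3/2)] = -7/15
L_2(3) = (7)·(2)/[(13/2)·(3/2)] = 56/39
Sum: (-18)·(2/65) + (-8)·(-7/15) + (-49/2)·(56/39) = -32

-32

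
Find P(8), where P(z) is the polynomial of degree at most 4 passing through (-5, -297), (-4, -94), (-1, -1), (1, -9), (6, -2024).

-5770

L_0(8) = (12)·(9)·(7)·(2)/[(-1)·(-4)·(-6)·(-11)] = 63/11
L_1(8) = (13)·(9)·(7)·(2)/[(1)·(-3)·(-5)·(-10)] = -273/25
L_2(8) = (13)·(12)·(7)·(2)/[(4)·(3)·(-2)·(-7)] = 13
L_3(8) = (13)·(12)·(9)·(2)/[(6)·(5)·(2)·(-5)] = -234/25
L_4(8) = (13)·(12)·(9)·(7)/[(11)·(10)·(7)·(5)] = 702/275
Sum: (-297)·(63/11) + (-94)·(-273/25) + (-1)·(13) + (-9)·(-234/25) + (-2024)·(702/275) = -5770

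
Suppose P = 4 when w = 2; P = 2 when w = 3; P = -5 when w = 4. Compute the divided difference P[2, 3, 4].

P[2,3] = (2 - 4) / (3 - 2) = -2
P[3,4] = (-5 - 2) / (4 - 3) = -7
P[2,3,4] = (-7 - (-2)) / (4 - 2) = -5/2

-5/2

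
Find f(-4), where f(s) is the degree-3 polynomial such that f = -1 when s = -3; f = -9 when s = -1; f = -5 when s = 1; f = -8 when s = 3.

Evaluate each Lagrange basis at s = -4:
L_0(-4) = (-3)·(-5)·(-7)/[(-2)·(-4)·(-6)] = 35/16
L_1(-4) = (-1)·(-5)·(-7)/[(2)·(-2)·(-4)] = -35/16
L_2(-4) = (-1)·(-3)·(-7)/[(4)·(2)·(-2)] = 21/16
L_3(-4) = (-1)·(-3)·(-5)/[(6)·(4)·(2)] = -5/16
Sum: (-1)·(35/16) + (-9)·(-35/16) + (-5)·(21/16) + (-8)·(-5/16) = 215/16

215/16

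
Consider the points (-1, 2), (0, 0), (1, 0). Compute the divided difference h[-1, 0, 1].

1

h[-1,0] = (0 - 2) / (0 - (-1)) = -2
h[0,1] = (0 - 0) / (1 - 0) = 0
h[-1,0,1] = (0 - (-2)) / (1 - (-1)) = 1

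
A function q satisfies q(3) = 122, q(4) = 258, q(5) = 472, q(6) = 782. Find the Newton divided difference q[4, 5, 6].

q[4,5] = (472 - 258) / (5 - 4) = 214
q[5,6] = (782 - 472) / (6 - 5) = 310
q[4,5,6] = (310 - 214) / (6 - 4) = 48

48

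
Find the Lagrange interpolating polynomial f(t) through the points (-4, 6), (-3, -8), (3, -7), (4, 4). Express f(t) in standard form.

f(t) = -(5/84)t^3 + (25/14)t^2 + (59/84)t - 165/7

L_0(t) = (t + 3)(t - 3)(t - 4) / [-56] = -(1/56)t^3 + (1/14)t^2 + (9/56)t - 9/14
L_1(t) = (t + 4)(t - 3)(t - 4) / [42] = (1/42)t^3 - (1/14)t^2 - (8/21)t + 8/7
L_2(t) = (t + 4)(t + 3)(t - 4) / [-42] = -(1/42)t^3 - (1/14)t^2 + (8/21)t + 8/7
L_3(t) = (t + 4)(t + 3)(t - 3) / [56] = (1/56)t^3 + (1/14)t^2 - (9/56)t - 9/14
f(t) = 6·L_0 + (-8)·L_1 + (-7)·L_2 + 4·L_3
  6·L_0(t) = -(3/28)t^3 + (3/7)t^2 + (27/28)t - 27/7
  (-8)·L_1(t) = -(4/21)t^3 + (4/7)t^2 + (64/21)t - 64/7
  (-7)·L_2(t) = (1/6)t^3 + (1/2)t^2 - (8/3)t - 8
  4·L_3(t) = (1/14)t^3 + (2/7)t^2 - (9/14)t - 18/7
Adding term by term: -(5/84)t^3 + (25/14)t^2 + (59/84)t - 165/7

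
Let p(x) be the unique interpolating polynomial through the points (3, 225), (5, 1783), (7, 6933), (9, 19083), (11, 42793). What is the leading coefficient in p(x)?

The leading coefficient equals the top divided difference p[3,5,7,9,11].
p[3,5] = (1783 - 225) / (5 - 3) = 779
p[5,7] = (6933 - 1783) / (7 - 5) = 2575
p[7,9] = (19083 - 6933) / (9 - 7) = 6075
p[9,11] = (42793 - 19083) / (11 - 9) = 11855
p[3,5,7] = (2575 - 779) / (7 - 3) = 449
p[5,7,9] = (6075 - 2575) / (9 - 5) = 875
p[7,9,11] = (11855 - 6075) / (11 - 7) = 1445
p[3,5,7,9] = (875 - 449) / (9 - 3) = 71
p[5,7,9,11] = (1445 - 875) / (11 - 5) = 95
p[3,5,7,9,11] = (95 - 71) / (11 - 3) = 3

3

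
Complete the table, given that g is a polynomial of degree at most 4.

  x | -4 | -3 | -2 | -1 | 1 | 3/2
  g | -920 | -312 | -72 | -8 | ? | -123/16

0

The 5 known values determine g uniquely (degree ≤ 4).
Evaluate each Lagrange basis at x = 1:
L_0(1) = (4)·(3)·(2)·(-1/2)/[(-1)·(-2)·(-3)·(-11/2)] = -4/11
L_1(1) = (5)·(3)·(2)·(-1/2)/[(1)·(-1)·(-2)·(-9/2)] = 5/3
L_2(1) = (5)·(4)·(2)·(-1/2)/[(2)·(1)·(-1)·(-7/2)] = -20/7
L_3(1) = (5)·(4)·(3)·(-1/2)/[(3)·(2)·(1)·(-5/2)] = 2
L_4(1) = (5)·(4)·(3)·(2)/[(11/2)·(9/2)·(7/2)·(5/2)] = 128/231
Sum: (-920)·(-4/11) + (-312)·(5/3) + (-72)·(-20/7) + (-8)·(2) + (-123/16)·(128/231) = 0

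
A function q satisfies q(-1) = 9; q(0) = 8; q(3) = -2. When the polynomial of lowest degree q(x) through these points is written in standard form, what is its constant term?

8

L_0(x) = x(x - 3) / [4] = (1/4)x^2 - (3/4)x
L_1(x) = (x + 1)(x - 3) / [-3] = -(1/3)x^2 + (2/3)x + 1
L_2(x) = (x + 1)x / [12] = (1/12)x^2 + (1/12)x
q(x) = 9·L_0 + 8·L_1 + (-2)·L_2
Only the constant term is needed; take it from each L_i and combine:
9·(0) + 8·(1) + (-2)·(0) = 8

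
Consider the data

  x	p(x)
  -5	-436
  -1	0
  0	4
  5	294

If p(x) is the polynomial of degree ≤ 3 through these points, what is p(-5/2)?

L_0(-5/2) = (-3/2)·(-5/2)·(-15/2)/[(-4)·(-5)·(-10)] = 9/64
L_1(-5/2) = (5/2)·(-5/2)·(-15/2)/[(4)·(-1)·(-6)] = 125/64
L_2(-5/2) = (5/2)·(-3/2)·(-15/2)/[(5)·(1)·(-5)] = -9/8
L_3(-5/2) = (5/2)·(-3/2)·(-5/2)/[(10)·(6)·(5)] = 1/32
Sum: (-436)·(9/64) + 0 + 4·(-9/8) + 294·(1/32) = -453/8

-453/8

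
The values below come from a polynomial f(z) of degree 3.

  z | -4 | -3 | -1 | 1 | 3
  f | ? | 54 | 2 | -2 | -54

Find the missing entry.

The 4 known values determine f uniquely (degree ≤ 3).
Evaluate each Lagrange basis at z = -4:
L_0(-4) = (-3)·(-5)·(-7)/[(-2)·(-4)·(-6)] = 35/16
L_1(-4) = (-1)·(-5)·(-7)/[(2)·(-2)·(-4)] = -35/16
L_2(-4) = (-1)·(-3)·(-7)/[(4)·(2)·(-2)] = 21/16
L_3(-4) = (-1)·(-3)·(-5)/[(6)·(4)·(2)] = -5/16
Sum: 54·(35/16) + 2·(-35/16) + (-2)·(21/16) + (-54)·(-5/16) = 128

128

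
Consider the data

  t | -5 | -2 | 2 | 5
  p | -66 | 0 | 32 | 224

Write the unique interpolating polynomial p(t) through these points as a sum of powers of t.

p(t) = t^3 + 3t^2 + 4t + 4

Build the Lagrange basis polynomials:
L_0(t) = (t + 2)(t - 2)(t - 5) / [-210] = -(1/210)t^3 + (1/42)t^2 + (2/105)t - 2/21
L_1(t) = (t + 5)(t - 2)(t - 5) / [84] = (1/84)t^3 - (1/42)t^2 - (25/84)t + 25/42
L_2(t) = (t + 5)(t + 2)(t - 5) / [-84] = -(1/84)t^3 - (1/42)t^2 + (25/84)t + 25/42
L_3(t) = (t + 5)(t + 2)(t - 2) / [210] = (1/210)t^3 + (1/42)t^2 - (2/105)t - 2/21
p(t) = (-66)·L_0 + 0·L_1 + 32·L_2 + 224·L_3
  (-66)·L_0(t) = (11/35)t^3 - (11/7)t^2 - (44/35)t + 44/7
  0·L_1(t) = 0
  32·L_2(t) = -(8/21)t^3 - (16/21)t^2 + (200/21)t + 400/21
  224·L_3(t) = (16/15)t^3 + (16/3)t^2 - (64/15)t - 64/3
Adding term by term: t^3 + 3t^2 + 4t + 4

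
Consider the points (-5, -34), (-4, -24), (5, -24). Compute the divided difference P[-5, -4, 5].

P[-5,-4] = (-24 - (-34)) / (-4 - (-5)) = 10
P[-4,5] = (-24 - (-24)) / (5 - (-4)) = 0
P[-5,-4,5] = (0 - 10) / (5 - (-5)) = -1

-1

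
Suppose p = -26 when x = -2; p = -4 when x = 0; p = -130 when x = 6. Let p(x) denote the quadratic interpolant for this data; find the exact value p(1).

-5

L_0(1) = (1)·(-5)/[(-2)·(-8)] = -5/16
L_1(1) = (3)·(-5)/[(2)·(-6)] = 5/4
L_2(1) = (3)·(1)/[(8)·(6)] = 1/16
Sum: (-26)·(-5/16) + (-4)·(5/4) + (-130)·(1/16) = -5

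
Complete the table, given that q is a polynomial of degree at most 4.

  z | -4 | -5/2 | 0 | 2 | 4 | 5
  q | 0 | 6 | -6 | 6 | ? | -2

32716/2025

The 5 known values determine q uniquely (degree ≤ 4).
L_0(4) = (13/2)·(4)·(2)·(-1)/[(-3/2)·(-4)·(-6)·(-9)] = -13/81
L_1(4) = (8)·(4)·(2)·(-1)/[(3/2)·(-5/2)·(-9/2)·(-15/2)] = 1024/2025
L_2(4) = (8)·(13/2)·(2)·(-1)/[(4)·(5/2)·(-2)·(-5)] = -26/25
L_3(4) = (8)·(13/2)·(4)·(-1)/[(6)·(9/2)·(2)·(-3)] = 104/81
L_4(4) = (8)·(13/2)·(4)·(2)/[(9)·(15/2)·(5)·(3)] = 832/2025
Sum: 0 + 6·(1024/2025) + (-6)·(-26/25) + 6·(104/81) + (-2)·(832/2025) = 32716/2025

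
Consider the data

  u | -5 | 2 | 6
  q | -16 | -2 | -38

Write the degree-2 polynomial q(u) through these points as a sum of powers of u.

q(u) = -u^2 - u + 4

Newton's divided differences:
q[-5,2] = (-2 - (-16)) / (2 - (-5)) = 2
q[2,6] = (-38 - (-2)) / (6 - 2) = -9
q[-5,2,6] = (-9 - 2) / (6 - (-5)) = -1
q(u) = -16 + 2·(u + 5) + (-1)·(u + 5)(u - 2)
Expanding: q(u) = -u^2 - u + 4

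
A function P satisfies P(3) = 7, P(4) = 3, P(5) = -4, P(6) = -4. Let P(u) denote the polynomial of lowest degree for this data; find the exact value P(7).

Using Newton's divided-difference form:
P[3,4] = (3 - 7) / (4 - 3) = -4
P[4,5] = (-4 - 3) / (5 - 4) = -7
P[5,6] = (-4 - (-4)) / (6 - 5) = 0
P[3,4,5] = (-7 - (-4)) / (5 - 3) = -3/2
P[4,5,6] = (0 - (-7)) / (6 - 4) = 7/2
P[3,4,5,6] = (7/2 - (-3/2)) / (6 - 3) = 5/3
P(7) = 7 + (-4)·(4) + (-3/2)·(4)·(3) + (5/3)·(4)·(3)·(2) = 13

13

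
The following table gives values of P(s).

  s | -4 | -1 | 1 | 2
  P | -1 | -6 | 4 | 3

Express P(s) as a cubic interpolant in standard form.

Newton's divided differences:
P[-4,-1] = (-6 - (-1)) / (-1 - (-4)) = -5/3
P[-1,1] = (4 - (-6)) / (1 - (-1)) = 5
P[1,2] = (3 - 4) / (2 - 1) = -1
P[-4,-1,1] = (5 - (-5/3)) / (1 - (-4)) = 4/3
P[-1,1,2] = (-1 - 5) / (2 - (-1)) = -2
P[-4,-1,1,2] = (-2 - 4/3) / (2 - (-4)) = -5/9
P(s) = -1 + (-5/3)·(s + 4) + (4/3)·(s + 4)(s + 1) + (-5/9)·(s + 4)(s + 1)(s - 1)
Expanding: P(s) = -(5/9)s^3 - (8/9)s^2 + (50/9)s - 1/9

P(s) = -(5/9)s^3 - (8/9)s^2 + (50/9)s - 1/9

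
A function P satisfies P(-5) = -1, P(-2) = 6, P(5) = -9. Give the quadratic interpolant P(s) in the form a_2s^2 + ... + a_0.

Build the Lagrange basis polynomials:
L_0(s) = (s + 2)(s - 5) / [30] = (1/30)s^2 - (1/10)s - 1/3
L_1(s) = (s + 5)(s - 5) / [-21] = -(1/21)s^2 + 25/21
L_2(s) = (s + 5)(s + 2) / [70] = (1/70)s^2 + (1/10)s + 1/7
P(s) = (-1)·L_0 + 6·L_1 + (-9)·L_2
  (-1)·L_0(s) = -(1/30)s^2 + (1/10)s + 1/3
  6·L_1(s) = -(2/7)s^2 + 50/7
  (-9)·L_2(s) = -(9/70)s^2 - (9/10)s - 9/7
Adding term by term: -(47/105)s^2 - (4/5)s + 130/21

P(s) = -(47/105)s^2 - (4/5)s + 130/21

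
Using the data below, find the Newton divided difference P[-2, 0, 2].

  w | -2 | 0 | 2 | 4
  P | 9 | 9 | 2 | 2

-7/8

P[-2,0] = (9 - 9) / (0 - (-2)) = 0
P[0,2] = (2 - 9) / (2 - 0) = -7/2
P[-2,0,2] = (-7/2 - 0) / (2 - (-2)) = -7/8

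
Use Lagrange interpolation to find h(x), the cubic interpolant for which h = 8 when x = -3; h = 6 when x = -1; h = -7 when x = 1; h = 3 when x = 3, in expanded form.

L_0(x) = (x + 1)(x - 1)(x - 3) / [-48] = -(1/48)x^3 + (1/16)x^2 + (1/48)x - 1/16
L_1(x) = (x + 3)(x - 1)(x - 3) / [16] = (1/16)x^3 - (1/16)x^2 - (9/16)x + 9/16
L_2(x) = (x + 3)(x + 1)(x - 3) / [-16] = -(1/16)x^3 - (1/16)x^2 + (9/16)x + 9/16
L_3(x) = (x + 3)(x + 1)(x - 1) / [48] = (1/48)x^3 + (1/16)x^2 - (1/48)x - 1/16
h(x) = 8·L_0 + 6·L_1 + (-7)·L_2 + 3·L_3
  8·L_0(x) = -(1/6)x^3 + (1/2)x^2 + (1/6)x - 1/2
  6·L_1(x) = (3/8)x^3 - (3/8)x^2 - (27/8)x + 27/8
  (-7)·L_2(x) = (7/16)x^3 + (7/16)x^2 - (63/16)x - 63/16
  3·L_3(x) = (1/16)x^3 + (3/16)x^2 - (1/16)x - 3/16
Adding term by term: (17/24)x^3 + (3/4)x^2 - (173/24)x - 5/4

h(x) = (17/24)x^3 + (3/4)x^2 - (173/24)x - 5/4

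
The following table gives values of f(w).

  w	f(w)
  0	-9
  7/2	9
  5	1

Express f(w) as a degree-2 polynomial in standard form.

f(w) = -(44/21)w^2 + (262/21)w - 9

Newton's divided differences:
f[0,7/2] = (9 - (-9)) / (7/2 - 0) = 36/7
f[7/2,5] = (1 - 9) / (5 - 7/2) = -16/3
f[0,7/2,5] = (-16/3 - 36/7) / (5 - 0) = -44/21
f(w) = -9 + (36/7)·w + (-44/21)·w(w - 7/2)
Expanding: f(w) = -(44/21)w^2 + (262/21)w - 9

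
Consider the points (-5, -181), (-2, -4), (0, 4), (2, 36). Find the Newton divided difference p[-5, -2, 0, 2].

p[-5,-2] = (-4 - (-181)) / (-2 - (-5)) = 59
p[-2,0] = (4 - (-4)) / (0 - (-2)) = 4
p[0,2] = (36 - 4) / (2 - 0) = 16
p[-5,-2,0] = (4 - 59) / (0 - (-5)) = -11
p[-2,0,2] = (16 - 4) / (2 - (-2)) = 3
p[-5,-2,0,2] = (3 - (-11)) / (2 - (-5)) = 2

2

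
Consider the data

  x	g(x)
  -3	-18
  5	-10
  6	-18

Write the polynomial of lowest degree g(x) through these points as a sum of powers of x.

g(x) = -x^2 + 3x

Build the Lagrange basis polynomials:
L_0(x) = (x - 5)(x - 6) / [72] = (1/72)x^2 - (11/72)x + 5/12
L_1(x) = (x + 3)(x - 6) / [-8] = -(1/8)x^2 + (3/8)x + 9/4
L_2(x) = (x + 3)(x - 5) / [9] = (1/9)x^2 - (2/9)x - 5/3
g(x) = (-18)·L_0 + (-10)·L_1 + (-18)·L_2
  (-18)·L_0(x) = -(1/4)x^2 + (11/4)x - 15/2
  (-10)·L_1(x) = (5/4)x^2 - (15/4)x - 45/2
  (-18)·L_2(x) = -2x^2 + 4x + 30
Adding term by term: -x^2 + 3x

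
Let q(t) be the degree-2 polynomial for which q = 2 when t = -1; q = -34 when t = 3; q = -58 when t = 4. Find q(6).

-124

L_0(6) = (3)·(2)/[(-4)·(-5)] = 3/10
L_1(6) = (7)·(2)/[(4)·(-1)] = -7/2
L_2(6) = (7)·(3)/[(5)·(1)] = 21/5
Sum: 2·(3/10) + (-34)·(-7/2) + (-58)·(21/5) = -124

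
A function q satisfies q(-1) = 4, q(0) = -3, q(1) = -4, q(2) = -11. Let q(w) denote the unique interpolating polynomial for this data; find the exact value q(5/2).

Evaluate each Lagrange basis at w = 5/2:
L_0(5/2) = (5/2)·(3/2)·(1/2)/[(-1)·(-2)·(-3)] = -5/16
L_1(5/2) = (7/2)·(3/2)·(1/2)/[(1)·(-1)·(-2)] = 21/16
L_2(5/2) = (7/2)·(5/2)·(1/2)/[(2)·(1)·(-1)] = -35/16
L_3(5/2) = (7/2)·(5/2)·(3/2)/[(3)·(2)·(1)] = 35/16
Sum: 4·(-5/16) + (-3)·(21/16) + (-4)·(-35/16) + (-11)·(35/16) = -41/2

-41/2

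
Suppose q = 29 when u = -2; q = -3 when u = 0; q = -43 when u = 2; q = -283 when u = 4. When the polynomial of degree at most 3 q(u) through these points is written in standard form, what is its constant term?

Build the Lagrange basis polynomials:
L_0(u) = u(u - 2)(u - 4) / [-48] = -(1/48)u^3 + (1/8)u^2 - (1/6)u
L_1(u) = (u + 2)(u - 2)(u - 4) / [16] = (1/16)u^3 - (1/4)u^2 - (1/4)u + 1
L_2(u) = (u + 2)u(u - 4) / [-16] = -(1/16)u^3 + (1/8)u^2 + (1/2)u
L_3(u) = (u + 2)u(u - 2) / [48] = (1/48)u^3 - (1/12)u
q(u) = 29·L_0 + (-3)·L_1 + (-43)·L_2 + (-283)·L_3
Only the constant term is needed; take it from each L_i and combine:
29·(0) + (-3)·(1) + (-43)·(0) + (-283)·(0) = -3

-3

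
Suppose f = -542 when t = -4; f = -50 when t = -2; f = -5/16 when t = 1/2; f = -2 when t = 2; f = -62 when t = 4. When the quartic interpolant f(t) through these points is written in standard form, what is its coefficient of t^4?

-1

The leading coefficient equals the top divided difference f[-4,-2,1/2,2,4].
f[-4,-2] = (-50 - (-542)) / (-2 - (-4)) = 246
f[-2,1/2] = (-5/16 - (-50)) / (1/2 - (-2)) = 159/8
f[1/2,2] = (-2 - (-5/16)) / (2 - 1/2) = -9/8
f[2,4] = (-62 - (-2)) / (4 - 2) = -30
f[-4,-2,1/2] = (159/8 - 246) / (1/2 - (-4)) = -201/4
f[-2,1/2,2] = (-9/8 - 159/8) / (2 - (-2)) = -21/4
f[1/2,2,4] = (-30 - (-9/8)) / (4 - 1/2) = -33/4
f[-4,-2,1/2,2] = (-21/4 - (-201/4)) / (2 - (-4)) = 15/2
f[-2,1/2,2,4] = (-33/4 - (-21/4)) / (4 - (-2)) = -1/2
f[-4,-2,1/2,2,4] = (-1/2 - 15/2) / (4 - (-4)) = -1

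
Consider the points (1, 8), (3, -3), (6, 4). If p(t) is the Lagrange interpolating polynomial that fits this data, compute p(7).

63/5

Evaluate each Lagrange basis at t = 7:
L_0(7) = (4)·(1)/[(-2)·(-5)] = 2/5
L_1(7) = (6)·(1)/[(2)·(-3)] = -1
L_2(7) = (6)·(4)/[(5)·(3)] = 8/5
Sum: 8·(2/5) + (-3)·(-1) + 4·(8/5) = 63/5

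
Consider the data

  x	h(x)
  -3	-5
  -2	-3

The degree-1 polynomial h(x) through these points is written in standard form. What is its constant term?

1

L_0(x) = (x + 2) / [-1] = -x - 2
L_1(x) = (x + 3) / [1] = x + 3
h(x) = (-5)·L_0 + (-3)·L_1
Only the constant term is needed; take it from each L_i and combine:
(-5)·(-2) + (-3)·(3) = 1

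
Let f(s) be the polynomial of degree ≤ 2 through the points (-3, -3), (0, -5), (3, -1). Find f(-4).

Using Newton's divided-difference form:
f[-3,0] = (-5 - (-3)) / (0 - (-3)) = -2/3
f[0,3] = (-1 - (-5)) / (3 - 0) = 4/3
f[-3,0,3] = (4/3 - (-2/3)) / (3 - (-3)) = 1/3
f(-4) = -3 + (-2/3)·(-1) + (1/3)·(-1)·(-4) = -1

-1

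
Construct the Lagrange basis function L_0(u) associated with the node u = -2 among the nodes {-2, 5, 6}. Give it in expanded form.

L_0(u) = (u - 5)(u - 6) / [(-7)·(-8)]
       = (u^2 - 11u + 30) / (56)

L_0(u) = (1/56)u^2 - (11/56)u + 15/28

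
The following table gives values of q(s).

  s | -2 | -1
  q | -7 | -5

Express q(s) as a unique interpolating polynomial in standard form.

q(s) = 2s - 3

Build the Lagrange basis polynomials:
L_0(s) = (s + 1) / [-1] = -s - 1
L_1(s) = (s + 2) / [1] = s + 2
q(s) = (-7)·L_0 + (-5)·L_1
  (-7)·L_0(s) = 7s + 7
  (-5)·L_1(s) = -5s - 10
Adding term by term: 2s - 3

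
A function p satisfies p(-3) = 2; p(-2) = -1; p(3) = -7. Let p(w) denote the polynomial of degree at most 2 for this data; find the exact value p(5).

Using Newton's divided-difference form:
p[-3,-2] = (-1 - 2) / (-2 - (-3)) = -3
p[-2,3] = (-7 - (-1)) / (3 - (-2)) = -6/5
p[-3,-2,3] = (-6/5 - (-3)) / (3 - (-3)) = 3/10
p(5) = 2 + (-3)·(8) + (3/10)·(8)·(7) = -26/5

-26/5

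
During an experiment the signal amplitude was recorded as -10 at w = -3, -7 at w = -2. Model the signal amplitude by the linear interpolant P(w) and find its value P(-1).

-4

L_0(-1) = (1)/[(-1)] = -1
L_1(-1) = (2)/[(1)] = 2
Sum: (-10)·(-1) + (-7)·(2) = -4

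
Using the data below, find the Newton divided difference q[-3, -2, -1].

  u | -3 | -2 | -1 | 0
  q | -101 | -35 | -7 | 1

q[-3,-2] = (-35 - (-101)) / (-2 - (-3)) = 66
q[-2,-1] = (-7 - (-35)) / (-1 - (-2)) = 28
q[-3,-2,-1] = (28 - 66) / (-1 - (-3)) = -19

-19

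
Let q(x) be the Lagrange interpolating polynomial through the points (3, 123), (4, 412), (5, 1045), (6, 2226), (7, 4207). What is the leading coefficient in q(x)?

2

L_0(x) = (x - 4)(x - 5)(x - 6)(x - 7) / [24] = (1/24)x^4 - (11/12)x^3 + (179/24)x^2 - (319/12)x + 35
L_1(x) = (x - 3)(x - 5)(x - 6)(x - 7) / [-6] = -(1/6)x^4 + (7/2)x^3 - (161/6)x^2 + (177/2)x - 105
L_2(x) = (x - 3)(x - 4)(x - 6)(x - 7) / [4] = (1/4)x^4 - 5x^3 + (145/4)x^2 - (225/2)x + 126
L_3(x) = (x - 3)(x - 4)(x - 5)(x - 7) / [-6] = -(1/6)x^4 + (19/6)x^3 - (131/6)x^2 + (389/6)x - 70
L_4(x) = (x - 3)(x - 4)(x - 5)(x - 6) / [24] = (1/24)x^4 - (3/4)x^3 + (119/24)x^2 - (57/4)x + 15
q(x) = 123·L_0 + 412·L_1 + 1045·L_2 + 2226·L_3 + 4207·L_4
Only the coefficient of x^4 is needed; take it from each L_i and combine:
123·(1/24) + 412·(-1/6) + 1045·(1/4) + 2226·(-1/6) + 4207·(1/24) = 2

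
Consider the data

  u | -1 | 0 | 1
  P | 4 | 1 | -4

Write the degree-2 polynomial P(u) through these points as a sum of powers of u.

L_0(u) = u(u - 1) / [2] = (1/2)u^2 - (1/2)u
L_1(u) = (u + 1)(u - 1) / [-1] = -u^2 + 1
L_2(u) = (u + 1)u / [2] = (1/2)u^2 + (1/2)u
P(u) = 4·L_0 + 1·L_1 + (-4)·L_2
  4·L_0(u) = 2u^2 - 2u
  1·L_1(u) = -u^2 + 1
  (-4)·L_2(u) = -2u^2 - 2u
Adding term by term: -u^2 - 4u + 1

P(u) = -u^2 - 4u + 1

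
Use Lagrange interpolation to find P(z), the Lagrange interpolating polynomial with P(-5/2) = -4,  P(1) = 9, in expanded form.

P(z) = (26/7)z + 37/7

Build the Lagrange basis polynomials:
L_0(z) = (z - 1) / [-7/2] = -(2/7)z + 2/7
L_1(z) = (z + 5/2) / [7/2] = (2/7)z + 5/7
P(z) = (-4)·L_0 + 9·L_1
  (-4)·L_0(z) = (8/7)z - 8/7
  9·L_1(z) = (18/7)z + 45/7
Adding term by term: (26/7)z + 37/7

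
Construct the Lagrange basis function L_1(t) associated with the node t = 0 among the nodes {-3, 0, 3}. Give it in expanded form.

L_1(t) = -(1/9)t^2 + 1

L_1(t) = (t + 3)(t - 3) / [(3)·(-3)]
       = (t^2 - 9) / (-9)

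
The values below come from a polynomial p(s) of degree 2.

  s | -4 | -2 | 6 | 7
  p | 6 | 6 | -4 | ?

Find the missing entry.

The 3 known values determine p uniquely (degree ≤ 2).
Evaluate each Lagrange basis at s = 7:
L_0(7) = (9)·(1)/[(-2)·(-10)] = 9/20
L_1(7) = (11)·(1)/[(2)·(-8)] = -11/16
L_2(7) = (11)·(9)/[(10)·(8)] = 99/80
Sum: 6·(9/20) + 6·(-11/16) + (-4)·(99/80) = -51/8

-51/8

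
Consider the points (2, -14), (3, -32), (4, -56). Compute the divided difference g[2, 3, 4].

g[2,3] = (-32 - (-14)) / (3 - 2) = -18
g[3,4] = (-56 - (-32)) / (4 - 3) = -24
g[2,3,4] = (-24 - (-18)) / (4 - 2) = -3

-3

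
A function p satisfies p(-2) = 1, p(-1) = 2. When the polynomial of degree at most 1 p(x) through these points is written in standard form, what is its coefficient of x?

Build the Lagrange basis polynomials:
L_0(x) = (x + 1) / [-1] = -x - 1
L_1(x) = (x + 2) / [1] = x + 2
p(x) = 1·L_0 + 2·L_1
Only the coefficient of x is needed; take it from each L_i and combine:
1·(-1) + 2·(1) = 1

1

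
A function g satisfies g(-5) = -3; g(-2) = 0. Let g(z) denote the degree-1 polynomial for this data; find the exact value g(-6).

-4

Evaluate each Lagrange basis at z = -6:
L_0(-6) = (-4)/[(-3)] = 4/3
L_1(-6) = (-1)/[(3)] = -1/3
Sum: (-3)·(4/3) + 0 = -4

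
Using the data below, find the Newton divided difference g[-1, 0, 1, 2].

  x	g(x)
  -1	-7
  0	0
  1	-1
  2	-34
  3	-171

g[-1,0] = (0 - (-7)) / (0 - (-1)) = 7
g[0,1] = (-1 - 0) / (1 - 0) = -1
g[1,2] = (-34 - (-1)) / (2 - 1) = -33
g[-1,0,1] = (-1 - 7) / (1 - (-1)) = -4
g[0,1,2] = (-33 - (-1)) / (2 - 0) = -16
g[-1,0,1,2] = (-16 - (-4)) / (2 - (-1)) = -4

-4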